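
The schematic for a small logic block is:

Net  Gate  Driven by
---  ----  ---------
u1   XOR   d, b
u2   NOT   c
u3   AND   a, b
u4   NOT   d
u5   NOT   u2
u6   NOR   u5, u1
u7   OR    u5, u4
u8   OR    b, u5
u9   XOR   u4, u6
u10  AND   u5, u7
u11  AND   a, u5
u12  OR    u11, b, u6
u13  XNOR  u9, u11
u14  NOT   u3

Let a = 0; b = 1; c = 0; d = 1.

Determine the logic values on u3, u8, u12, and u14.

u1 = d XOR b = 1 XOR 1 = 0
u2 = NOT c = NOT 0 = 1
u3 = a AND b = 0 AND 1 = 0
u5 = NOT u2 = NOT 1 = 0
u6 = u5 NOR u1 = 0 NOR 0 = 1
u8 = b OR u5 = 1 OR 0 = 1
u11 = a AND u5 = 0 AND 0 = 0
u12 = u11 OR b OR u6 = 0 OR 1 OR 1 = 1
u14 = NOT u3 = NOT 0 = 1

u3 = 0, u8 = 1, u12 = 1, u14 = 1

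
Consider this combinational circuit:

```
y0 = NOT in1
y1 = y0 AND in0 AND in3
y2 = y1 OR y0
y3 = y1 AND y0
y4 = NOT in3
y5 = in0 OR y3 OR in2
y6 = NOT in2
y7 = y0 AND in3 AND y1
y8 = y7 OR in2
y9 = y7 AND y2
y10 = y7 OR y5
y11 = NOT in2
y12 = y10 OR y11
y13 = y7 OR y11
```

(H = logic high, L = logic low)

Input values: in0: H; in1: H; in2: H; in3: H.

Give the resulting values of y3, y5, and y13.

y3 = L; y5 = H; y13 = L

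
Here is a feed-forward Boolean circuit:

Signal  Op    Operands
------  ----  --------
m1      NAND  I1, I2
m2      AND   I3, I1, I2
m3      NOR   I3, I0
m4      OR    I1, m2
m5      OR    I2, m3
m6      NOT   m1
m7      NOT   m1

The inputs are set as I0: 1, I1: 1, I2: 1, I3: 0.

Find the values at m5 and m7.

m5 = 1  m7 = 1

m1 = I1 NAND I2 = 1 NAND 1 = 0
m3 = I3 NOR I0 = 0 NOR 1 = 0
m5 = I2 OR m3 = 1 OR 0 = 1
m7 = NOT m1 = NOT 0 = 1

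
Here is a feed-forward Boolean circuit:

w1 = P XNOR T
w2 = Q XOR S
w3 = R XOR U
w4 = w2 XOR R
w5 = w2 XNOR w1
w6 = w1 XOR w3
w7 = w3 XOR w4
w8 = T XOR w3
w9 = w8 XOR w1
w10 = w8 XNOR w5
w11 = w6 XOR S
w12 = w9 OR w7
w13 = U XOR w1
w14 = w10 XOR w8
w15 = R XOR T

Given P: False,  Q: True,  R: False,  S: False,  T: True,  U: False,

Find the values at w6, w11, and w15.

w1 = P XNOR T = False XNOR True = False
w3 = R XOR U = False XOR False = False
w6 = w1 XOR w3 = False XOR False = False
w11 = w6 XOR S = False XOR False = False
w15 = R XOR T = False XOR True = True

w6 = False  w11 = False  w15 = True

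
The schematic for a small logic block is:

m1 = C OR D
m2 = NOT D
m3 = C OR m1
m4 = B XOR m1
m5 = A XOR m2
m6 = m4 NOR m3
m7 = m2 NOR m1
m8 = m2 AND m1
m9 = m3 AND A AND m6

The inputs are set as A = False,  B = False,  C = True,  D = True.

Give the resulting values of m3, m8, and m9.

m1 = C OR D = True OR True = True
m2 = NOT D = NOT True = False
m3 = C OR m1 = True OR True = True
m4 = B XOR m1 = False XOR True = True
m6 = m4 NOR m3 = True NOR True = False
m8 = m2 AND m1 = False AND True = False
m9 = m3 AND A AND m6 = True AND False AND False = False

m3 = True; m8 = False; m9 = False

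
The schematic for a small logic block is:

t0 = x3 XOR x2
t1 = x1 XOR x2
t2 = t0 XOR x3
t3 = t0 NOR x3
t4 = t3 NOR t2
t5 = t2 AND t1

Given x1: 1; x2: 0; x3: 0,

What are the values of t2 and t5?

t2 = 0, t5 = 0

t0 = x3 XOR x2 = 0 XOR 0 = 0
t1 = x1 XOR x2 = 1 XOR 0 = 1
t2 = t0 XOR x3 = 0 XOR 0 = 0
t5 = t2 AND t1 = 0 AND 1 = 0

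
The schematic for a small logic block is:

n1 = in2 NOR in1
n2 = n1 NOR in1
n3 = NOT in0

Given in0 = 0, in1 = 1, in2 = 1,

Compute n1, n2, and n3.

n1 = 0; n2 = 0; n3 = 1

n1 = in2 NOR in1 = 1 NOR 1 = 0
n2 = n1 NOR in1 = 0 NOR 1 = 0
n3 = NOT in0 = NOT 0 = 1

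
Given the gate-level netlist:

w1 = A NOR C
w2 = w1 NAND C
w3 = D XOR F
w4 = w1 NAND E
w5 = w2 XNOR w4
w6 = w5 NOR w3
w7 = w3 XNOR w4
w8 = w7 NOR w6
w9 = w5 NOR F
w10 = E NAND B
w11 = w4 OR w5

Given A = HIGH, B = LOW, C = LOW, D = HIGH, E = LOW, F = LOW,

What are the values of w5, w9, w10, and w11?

w1 = A NOR C = HIGH NOR LOW = LOW
w2 = w1 NAND C = LOW NAND LOW = HIGH
w4 = w1 NAND E = LOW NAND LOW = HIGH
w5 = w2 XNOR w4 = HIGH XNOR HIGH = HIGH
w9 = w5 NOR F = HIGH NOR LOW = LOW
w10 = E NAND B = LOW NAND LOW = HIGH
w11 = w4 OR w5 = HIGH OR HIGH = HIGH

w5 = HIGH  w9 = LOW  w10 = HIGH  w11 = HIGH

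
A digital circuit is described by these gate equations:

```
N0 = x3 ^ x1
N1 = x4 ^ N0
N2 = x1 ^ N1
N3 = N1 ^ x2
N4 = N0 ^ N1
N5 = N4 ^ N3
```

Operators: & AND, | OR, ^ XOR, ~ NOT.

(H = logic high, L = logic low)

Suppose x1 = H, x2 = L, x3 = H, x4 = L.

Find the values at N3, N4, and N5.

N0 = x3 XOR x1 = H XOR H = L
N1 = x4 XOR N0 = L XOR L = L
N3 = N1 XOR x2 = L XOR L = L
N4 = N0 XOR N1 = L XOR L = L
N5 = N4 XOR N3 = L XOR L = L

N3 = L, N4 = L, N5 = L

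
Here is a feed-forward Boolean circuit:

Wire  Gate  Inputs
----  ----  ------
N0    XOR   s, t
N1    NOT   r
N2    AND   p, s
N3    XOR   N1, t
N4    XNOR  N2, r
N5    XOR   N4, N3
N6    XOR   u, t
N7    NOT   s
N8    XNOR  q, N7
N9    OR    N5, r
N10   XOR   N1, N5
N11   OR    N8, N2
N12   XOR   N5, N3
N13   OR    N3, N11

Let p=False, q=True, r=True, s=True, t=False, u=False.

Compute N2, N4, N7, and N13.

N2 = False  N4 = False  N7 = False  N13 = False

N1 = NOT r = NOT True = False
N2 = p AND s = False AND True = False
N3 = N1 XOR t = False XOR False = False
N4 = N2 XNOR r = False XNOR True = False
N7 = NOT s = NOT True = False
N8 = q XNOR N7 = True XNOR False = False
N11 = N8 OR N2 = False OR False = False
N13 = N3 OR N11 = False OR False = False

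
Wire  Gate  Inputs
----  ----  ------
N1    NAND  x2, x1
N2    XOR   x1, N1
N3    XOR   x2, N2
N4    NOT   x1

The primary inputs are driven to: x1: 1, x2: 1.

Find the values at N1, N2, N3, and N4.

N1 = x2 NAND x1 = 1 NAND 1 = 0
N2 = x1 XOR N1 = 1 XOR 0 = 1
N3 = x2 XOR N2 = 1 XOR 1 = 0
N4 = NOT x1 = NOT 1 = 0

N1 = 0, N2 = 1, N3 = 0, N4 = 0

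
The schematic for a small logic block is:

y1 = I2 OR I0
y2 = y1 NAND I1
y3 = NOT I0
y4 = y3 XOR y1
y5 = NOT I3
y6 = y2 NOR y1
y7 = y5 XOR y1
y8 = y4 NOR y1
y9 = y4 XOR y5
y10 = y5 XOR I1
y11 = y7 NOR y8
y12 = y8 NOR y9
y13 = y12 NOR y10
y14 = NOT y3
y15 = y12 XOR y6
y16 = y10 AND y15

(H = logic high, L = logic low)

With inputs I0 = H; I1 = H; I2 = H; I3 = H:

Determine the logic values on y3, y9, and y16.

y3 = L, y9 = H, y16 = L

y1 = I2 OR I0 = H OR H = H
y2 = y1 NAND I1 = H NAND H = L
y3 = NOT I0 = NOT H = L
y4 = y3 XOR y1 = L XOR H = H
y5 = NOT I3 = NOT H = L
y6 = y2 NOR y1 = L NOR H = L
y8 = y4 NOR y1 = H NOR H = L
y9 = y4 XOR y5 = H XOR L = H
y10 = y5 XOR I1 = L XOR H = H
y12 = y8 NOR y9 = L NOR H = L
y15 = y12 XOR y6 = L XOR L = L
y16 = y10 AND y15 = H AND L = L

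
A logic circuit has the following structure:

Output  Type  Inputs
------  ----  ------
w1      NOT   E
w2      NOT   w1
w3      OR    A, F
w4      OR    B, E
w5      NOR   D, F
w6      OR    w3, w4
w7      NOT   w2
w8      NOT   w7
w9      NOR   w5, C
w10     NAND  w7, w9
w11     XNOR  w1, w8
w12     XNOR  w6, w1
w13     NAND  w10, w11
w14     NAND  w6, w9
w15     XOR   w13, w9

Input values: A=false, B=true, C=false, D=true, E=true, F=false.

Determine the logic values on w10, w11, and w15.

w1 = NOT E = NOT true = false
w2 = NOT w1 = NOT false = true
w5 = D NOR F = true NOR false = false
w7 = NOT w2 = NOT true = false
w8 = NOT w7 = NOT false = true
w9 = w5 NOR C = false NOR false = true
w10 = w7 NAND w9 = false NAND true = true
w11 = w1 XNOR w8 = false XNOR true = false
w13 = w10 NAND w11 = true NAND false = true
w15 = w13 XOR w9 = true XOR true = false

w10 = true, w11 = false, w15 = false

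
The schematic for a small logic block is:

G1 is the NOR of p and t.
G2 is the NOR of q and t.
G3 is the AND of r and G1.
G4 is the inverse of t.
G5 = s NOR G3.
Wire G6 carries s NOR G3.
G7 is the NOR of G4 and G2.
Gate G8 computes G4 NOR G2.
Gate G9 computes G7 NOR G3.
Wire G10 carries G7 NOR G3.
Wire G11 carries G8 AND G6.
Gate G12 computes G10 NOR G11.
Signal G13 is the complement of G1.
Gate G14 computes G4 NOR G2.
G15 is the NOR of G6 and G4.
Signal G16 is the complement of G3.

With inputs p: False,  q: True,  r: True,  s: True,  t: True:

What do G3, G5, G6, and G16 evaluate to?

G3 = False, G5 = False, G6 = False, G16 = True

G1 = p NOR t = False NOR True = False
G3 = r AND G1 = True AND False = False
G5 = s NOR G3 = True NOR False = False
G6 = s NOR G3 = True NOR False = False
G16 = NOT G3 = NOT False = True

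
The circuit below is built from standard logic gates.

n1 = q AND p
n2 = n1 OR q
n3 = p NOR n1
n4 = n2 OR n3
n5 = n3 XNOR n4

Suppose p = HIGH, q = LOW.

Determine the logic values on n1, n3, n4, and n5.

n1 = q AND p = LOW AND HIGH = LOW
n2 = n1 OR q = LOW OR LOW = LOW
n3 = p NOR n1 = HIGH NOR LOW = LOW
n4 = n2 OR n3 = LOW OR LOW = LOW
n5 = n3 XNOR n4 = LOW XNOR LOW = HIGH

n1 = LOW, n3 = LOW, n4 = LOW, n5 = HIGH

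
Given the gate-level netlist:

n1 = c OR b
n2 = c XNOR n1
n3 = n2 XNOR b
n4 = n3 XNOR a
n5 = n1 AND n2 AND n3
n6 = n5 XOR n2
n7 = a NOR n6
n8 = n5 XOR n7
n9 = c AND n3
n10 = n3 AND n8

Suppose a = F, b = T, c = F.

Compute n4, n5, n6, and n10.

n4 = T, n5 = F, n6 = F, n10 = F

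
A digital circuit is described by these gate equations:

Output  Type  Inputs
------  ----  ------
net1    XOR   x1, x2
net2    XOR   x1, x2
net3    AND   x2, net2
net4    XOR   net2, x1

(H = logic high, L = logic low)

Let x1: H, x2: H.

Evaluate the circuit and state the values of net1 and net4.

net1 = x1 XOR x2 = H XOR H = L
net2 = x1 XOR x2 = H XOR H = L
net4 = net2 XOR x1 = L XOR H = H

net1 = L, net4 = H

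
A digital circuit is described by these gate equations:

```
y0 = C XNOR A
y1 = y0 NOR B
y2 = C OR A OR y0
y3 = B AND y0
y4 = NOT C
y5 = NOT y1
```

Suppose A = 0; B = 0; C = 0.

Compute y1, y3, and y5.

y1 = 0; y3 = 0; y5 = 1

y0 = C XNOR A = 0 XNOR 0 = 1
y1 = y0 NOR B = 1 NOR 0 = 0
y3 = B AND y0 = 0 AND 1 = 0
y5 = NOT y1 = NOT 0 = 1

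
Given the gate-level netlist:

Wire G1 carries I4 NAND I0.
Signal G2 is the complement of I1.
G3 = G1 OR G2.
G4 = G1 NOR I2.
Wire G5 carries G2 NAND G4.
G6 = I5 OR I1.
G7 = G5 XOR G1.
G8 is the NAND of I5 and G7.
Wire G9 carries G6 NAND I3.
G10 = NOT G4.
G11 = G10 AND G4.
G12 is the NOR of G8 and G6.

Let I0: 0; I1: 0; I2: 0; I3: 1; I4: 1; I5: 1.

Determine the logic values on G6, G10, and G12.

G1 = I4 NAND I0 = 1 NAND 0 = 1
G2 = NOT I1 = NOT 0 = 1
G4 = G1 NOR I2 = 1 NOR 0 = 0
G5 = G2 NAND G4 = 1 NAND 0 = 1
G6 = I5 OR I1 = 1 OR 0 = 1
G7 = G5 XOR G1 = 1 XOR 1 = 0
G8 = I5 NAND G7 = 1 NAND 0 = 1
G10 = NOT G4 = NOT 0 = 1
G12 = G8 NOR G6 = 1 NOR 1 = 0

G6 = 1, G10 = 1, G12 = 0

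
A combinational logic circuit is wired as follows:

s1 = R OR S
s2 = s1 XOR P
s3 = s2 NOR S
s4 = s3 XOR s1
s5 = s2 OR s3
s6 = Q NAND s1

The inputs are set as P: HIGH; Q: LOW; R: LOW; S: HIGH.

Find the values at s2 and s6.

s2 = LOW, s6 = HIGH

s1 = R OR S = LOW OR HIGH = HIGH
s2 = s1 XOR P = HIGH XOR HIGH = LOW
s6 = Q NAND s1 = LOW NAND HIGH = HIGH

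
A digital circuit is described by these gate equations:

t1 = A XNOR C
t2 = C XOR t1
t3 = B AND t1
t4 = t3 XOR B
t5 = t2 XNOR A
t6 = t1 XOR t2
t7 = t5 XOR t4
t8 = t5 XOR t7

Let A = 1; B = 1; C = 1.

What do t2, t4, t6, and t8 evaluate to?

t2 = 0, t4 = 0, t6 = 1, t8 = 0

t1 = A XNOR C = 1 XNOR 1 = 1
t2 = C XOR t1 = 1 XOR 1 = 0
t3 = B AND t1 = 1 AND 1 = 1
t4 = t3 XOR B = 1 XOR 1 = 0
t5 = t2 XNOR A = 0 XNOR 1 = 0
t6 = t1 XOR t2 = 1 XOR 0 = 1
t7 = t5 XOR t4 = 0 XOR 0 = 0
t8 = t5 XOR t7 = 0 XOR 0 = 0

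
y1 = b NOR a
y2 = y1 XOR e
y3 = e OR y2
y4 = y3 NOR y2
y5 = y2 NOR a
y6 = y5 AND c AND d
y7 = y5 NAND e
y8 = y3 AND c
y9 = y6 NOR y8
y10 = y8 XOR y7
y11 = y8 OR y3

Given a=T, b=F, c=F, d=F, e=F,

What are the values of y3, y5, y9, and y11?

y1 = b NOR a = F NOR T = F
y2 = y1 XOR e = F XOR F = F
y3 = e OR y2 = F OR F = F
y5 = y2 NOR a = F NOR T = F
y6 = y5 AND c AND d = F AND F AND F = F
y8 = y3 AND c = F AND F = F
y9 = y6 NOR y8 = F NOR F = T
y11 = y8 OR y3 = F OR F = F

y3 = F, y5 = F, y9 = T, y11 = F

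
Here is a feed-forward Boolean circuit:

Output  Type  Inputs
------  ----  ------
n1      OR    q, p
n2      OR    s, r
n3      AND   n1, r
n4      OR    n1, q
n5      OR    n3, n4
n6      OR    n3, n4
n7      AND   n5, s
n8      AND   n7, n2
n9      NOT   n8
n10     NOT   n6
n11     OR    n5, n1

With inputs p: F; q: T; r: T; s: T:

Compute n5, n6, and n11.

n1 = q OR p = T OR F = T
n3 = n1 AND r = T AND T = T
n4 = n1 OR q = T OR T = T
n5 = n3 OR n4 = T OR T = T
n6 = n3 OR n4 = T OR T = T
n11 = n5 OR n1 = T OR T = T

n5 = T, n6 = T, n11 = T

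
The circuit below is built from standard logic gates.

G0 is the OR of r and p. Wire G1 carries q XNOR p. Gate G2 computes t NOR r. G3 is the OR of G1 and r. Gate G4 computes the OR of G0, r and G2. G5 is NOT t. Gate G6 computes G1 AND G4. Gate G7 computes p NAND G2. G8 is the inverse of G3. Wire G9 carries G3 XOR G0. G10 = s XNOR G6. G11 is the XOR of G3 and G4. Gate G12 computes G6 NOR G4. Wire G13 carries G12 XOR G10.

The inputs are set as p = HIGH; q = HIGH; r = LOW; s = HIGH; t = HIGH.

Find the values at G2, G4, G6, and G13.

G0 = r OR p = LOW OR HIGH = HIGH
G1 = q XNOR p = HIGH XNOR HIGH = HIGH
G2 = t NOR r = HIGH NOR LOW = LOW
G4 = G0 OR r OR G2 = HIGH OR LOW OR LOW = HIGH
G6 = G1 AND G4 = HIGH AND HIGH = HIGH
G10 = s XNOR G6 = HIGH XNOR HIGH = HIGH
G12 = G6 NOR G4 = HIGH NOR HIGH = LOW
G13 = G12 XOR G10 = LOW XOR HIGH = HIGH

G2 = LOW; G4 = HIGH; G6 = HIGH; G13 = HIGH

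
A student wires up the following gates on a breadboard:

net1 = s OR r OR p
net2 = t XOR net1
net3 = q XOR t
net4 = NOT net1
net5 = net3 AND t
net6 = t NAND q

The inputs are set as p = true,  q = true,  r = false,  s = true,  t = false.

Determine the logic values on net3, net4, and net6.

net3 = true, net4 = false, net6 = true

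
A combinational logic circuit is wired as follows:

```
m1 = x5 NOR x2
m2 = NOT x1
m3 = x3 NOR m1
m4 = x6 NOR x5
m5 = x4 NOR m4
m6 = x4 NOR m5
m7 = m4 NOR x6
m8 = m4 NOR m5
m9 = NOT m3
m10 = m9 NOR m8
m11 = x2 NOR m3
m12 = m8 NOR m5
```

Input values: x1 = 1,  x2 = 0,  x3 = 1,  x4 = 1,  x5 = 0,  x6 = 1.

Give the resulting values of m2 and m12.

m2 = 0; m12 = 0

m2 = NOT x1 = NOT 1 = 0
m4 = x6 NOR x5 = 1 NOR 0 = 0
m5 = x4 NOR m4 = 1 NOR 0 = 0
m8 = m4 NOR m5 = 0 NOR 0 = 1
m12 = m8 NOR m5 = 1 NOR 0 = 0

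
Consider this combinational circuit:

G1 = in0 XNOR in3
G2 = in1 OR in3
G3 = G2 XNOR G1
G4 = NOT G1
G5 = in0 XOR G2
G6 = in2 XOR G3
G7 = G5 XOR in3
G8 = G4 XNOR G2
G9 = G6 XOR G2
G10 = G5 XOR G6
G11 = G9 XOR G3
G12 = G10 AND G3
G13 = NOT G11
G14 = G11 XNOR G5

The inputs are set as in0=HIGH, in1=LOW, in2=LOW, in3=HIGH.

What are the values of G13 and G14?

G1 = in0 XNOR in3 = HIGH XNOR HIGH = HIGH
G2 = in1 OR in3 = LOW OR HIGH = HIGH
G3 = G2 XNOR G1 = HIGH XNOR HIGH = HIGH
G5 = in0 XOR G2 = HIGH XOR HIGH = LOW
G6 = in2 XOR G3 = LOW XOR HIGH = HIGH
G9 = G6 XOR G2 = HIGH XOR HIGH = LOW
G11 = G9 XOR G3 = LOW XOR HIGH = HIGH
G13 = NOT G11 = NOT HIGH = LOW
G14 = G11 XNOR G5 = HIGH XNOR LOW = LOW

G13 = LOW, G14 = LOW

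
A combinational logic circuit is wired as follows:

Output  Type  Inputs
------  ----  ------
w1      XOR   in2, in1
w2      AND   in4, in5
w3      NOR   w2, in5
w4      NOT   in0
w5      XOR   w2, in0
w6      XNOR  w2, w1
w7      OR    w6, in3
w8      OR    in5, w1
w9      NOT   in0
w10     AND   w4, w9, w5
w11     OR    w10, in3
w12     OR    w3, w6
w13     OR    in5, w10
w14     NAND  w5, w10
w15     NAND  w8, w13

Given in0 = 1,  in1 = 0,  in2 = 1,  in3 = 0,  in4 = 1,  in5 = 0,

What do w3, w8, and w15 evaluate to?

w3 = 1, w8 = 1, w15 = 1

w1 = in2 XOR in1 = 1 XOR 0 = 1
w2 = in4 AND in5 = 1 AND 0 = 0
w3 = w2 NOR in5 = 0 NOR 0 = 1
w4 = NOT in0 = NOT 1 = 0
w5 = w2 XOR in0 = 0 XOR 1 = 1
w8 = in5 OR w1 = 0 OR 1 = 1
w9 = NOT in0 = NOT 1 = 0
w10 = w4 AND w9 AND w5 = 0 AND 0 AND 1 = 0
w13 = in5 OR w10 = 0 OR 0 = 0
w15 = w8 NAND w13 = 1 NAND 0 = 1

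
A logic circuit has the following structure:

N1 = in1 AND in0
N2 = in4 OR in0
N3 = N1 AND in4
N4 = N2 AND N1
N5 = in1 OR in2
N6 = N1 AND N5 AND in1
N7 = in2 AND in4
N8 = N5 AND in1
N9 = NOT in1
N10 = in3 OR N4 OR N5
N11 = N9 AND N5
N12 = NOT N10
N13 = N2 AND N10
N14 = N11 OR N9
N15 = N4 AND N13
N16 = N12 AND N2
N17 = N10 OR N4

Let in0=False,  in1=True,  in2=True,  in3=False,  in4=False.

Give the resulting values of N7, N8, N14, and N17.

N7 = False, N8 = True, N14 = False, N17 = True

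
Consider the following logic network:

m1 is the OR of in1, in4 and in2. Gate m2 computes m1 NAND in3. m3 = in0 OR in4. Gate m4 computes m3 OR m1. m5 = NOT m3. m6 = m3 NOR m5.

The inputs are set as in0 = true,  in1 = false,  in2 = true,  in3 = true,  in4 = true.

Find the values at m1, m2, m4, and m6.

m1 = in1 OR in4 OR in2 = false OR true OR true = true
m2 = m1 NAND in3 = true NAND true = false
m3 = in0 OR in4 = true OR true = true
m4 = m3 OR m1 = true OR true = true
m5 = NOT m3 = NOT true = false
m6 = m3 NOR m5 = true NOR false = false

m1 = true, m2 = false, m4 = true, m6 = false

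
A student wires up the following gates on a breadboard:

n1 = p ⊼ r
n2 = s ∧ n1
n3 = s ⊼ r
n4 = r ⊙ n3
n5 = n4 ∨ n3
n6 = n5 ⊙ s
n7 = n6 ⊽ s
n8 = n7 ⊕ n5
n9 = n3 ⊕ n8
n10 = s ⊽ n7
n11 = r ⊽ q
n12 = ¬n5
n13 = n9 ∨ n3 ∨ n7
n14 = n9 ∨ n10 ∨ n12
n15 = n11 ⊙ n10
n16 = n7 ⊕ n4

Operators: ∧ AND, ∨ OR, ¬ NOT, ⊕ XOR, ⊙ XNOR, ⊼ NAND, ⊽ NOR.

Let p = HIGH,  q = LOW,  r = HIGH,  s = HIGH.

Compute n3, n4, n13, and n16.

n3 = s NAND r = HIGH NAND HIGH = LOW
n4 = r XNOR n3 = HIGH XNOR LOW = LOW
n5 = n4 OR n3 = LOW OR LOW = LOW
n6 = n5 XNOR s = LOW XNOR HIGH = LOW
n7 = n6 NOR s = LOW NOR HIGH = LOW
n8 = n7 XOR n5 = LOW XOR LOW = LOW
n9 = n3 XOR n8 = LOW XOR LOW = LOW
n13 = n9 OR n3 OR n7 = LOW OR LOW OR LOW = LOW
n16 = n7 XOR n4 = LOW XOR LOW = LOW

n3 = LOW, n4 = LOW, n13 = LOW, n16 = LOW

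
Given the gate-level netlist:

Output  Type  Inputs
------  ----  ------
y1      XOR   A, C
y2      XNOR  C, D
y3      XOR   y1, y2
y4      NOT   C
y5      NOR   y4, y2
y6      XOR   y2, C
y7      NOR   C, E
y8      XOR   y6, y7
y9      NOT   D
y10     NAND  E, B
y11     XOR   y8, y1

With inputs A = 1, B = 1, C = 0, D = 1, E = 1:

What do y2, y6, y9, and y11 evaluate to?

y2 = 0, y6 = 0, y9 = 0, y11 = 1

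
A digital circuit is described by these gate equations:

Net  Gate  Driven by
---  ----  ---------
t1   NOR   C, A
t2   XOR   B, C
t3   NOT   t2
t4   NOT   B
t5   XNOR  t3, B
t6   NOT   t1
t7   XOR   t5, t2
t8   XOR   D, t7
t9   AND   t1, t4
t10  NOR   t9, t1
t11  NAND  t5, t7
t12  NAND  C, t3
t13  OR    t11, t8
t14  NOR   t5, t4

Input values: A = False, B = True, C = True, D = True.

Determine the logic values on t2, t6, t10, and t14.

t2 = False, t6 = True, t10 = True, t14 = False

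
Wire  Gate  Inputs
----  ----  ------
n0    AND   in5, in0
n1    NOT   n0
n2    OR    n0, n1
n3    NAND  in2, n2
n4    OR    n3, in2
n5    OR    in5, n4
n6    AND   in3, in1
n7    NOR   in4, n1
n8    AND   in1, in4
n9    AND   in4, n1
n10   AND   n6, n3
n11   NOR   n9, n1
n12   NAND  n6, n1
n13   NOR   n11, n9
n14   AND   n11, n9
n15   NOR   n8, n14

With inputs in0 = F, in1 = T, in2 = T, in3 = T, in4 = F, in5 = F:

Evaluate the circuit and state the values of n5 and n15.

n5 = T  n15 = T

n0 = in5 AND in0 = F AND F = F
n1 = NOT n0 = NOT F = T
n2 = n0 OR n1 = F OR T = T
n3 = in2 NAND n2 = T NAND T = F
n4 = n3 OR in2 = F OR T = T
n5 = in5 OR n4 = F OR T = T
n8 = in1 AND in4 = T AND F = F
n9 = in4 AND n1 = F AND T = F
n11 = n9 NOR n1 = F NOR T = F
n14 = n11 AND n9 = F AND F = F
n15 = n8 NOR n14 = F NOR F = T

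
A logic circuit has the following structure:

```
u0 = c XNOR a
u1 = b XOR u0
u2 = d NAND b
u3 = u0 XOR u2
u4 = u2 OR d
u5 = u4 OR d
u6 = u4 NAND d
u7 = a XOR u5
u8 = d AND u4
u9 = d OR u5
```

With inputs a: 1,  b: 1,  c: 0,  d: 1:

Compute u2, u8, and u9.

u2 = 0, u8 = 1, u9 = 1

u2 = d NAND b = 1 NAND 1 = 0
u4 = u2 OR d = 0 OR 1 = 1
u5 = u4 OR d = 1 OR 1 = 1
u8 = d AND u4 = 1 AND 1 = 1
u9 = d OR u5 = 1 OR 1 = 1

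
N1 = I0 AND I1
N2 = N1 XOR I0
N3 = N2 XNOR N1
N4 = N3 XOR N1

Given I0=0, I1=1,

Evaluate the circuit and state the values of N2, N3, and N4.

N2 = 0, N3 = 1, N4 = 1

N1 = I0 AND I1 = 0 AND 1 = 0
N2 = N1 XOR I0 = 0 XOR 0 = 0
N3 = N2 XNOR N1 = 0 XNOR 0 = 1
N4 = N3 XOR N1 = 1 XOR 0 = 1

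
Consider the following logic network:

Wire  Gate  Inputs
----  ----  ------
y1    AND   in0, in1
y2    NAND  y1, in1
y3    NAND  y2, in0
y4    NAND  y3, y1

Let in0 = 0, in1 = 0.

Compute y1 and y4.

y1 = 0, y4 = 1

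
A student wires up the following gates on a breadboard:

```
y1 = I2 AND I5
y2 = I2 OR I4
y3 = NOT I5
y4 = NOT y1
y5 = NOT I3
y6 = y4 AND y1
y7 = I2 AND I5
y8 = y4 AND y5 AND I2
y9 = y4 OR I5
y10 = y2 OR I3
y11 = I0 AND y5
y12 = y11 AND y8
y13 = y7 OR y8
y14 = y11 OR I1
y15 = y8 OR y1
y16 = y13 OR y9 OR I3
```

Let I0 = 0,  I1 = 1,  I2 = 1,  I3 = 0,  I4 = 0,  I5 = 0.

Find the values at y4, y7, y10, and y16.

y4 = 1, y7 = 0, y10 = 1, y16 = 1

y1 = I2 AND I5 = 1 AND 0 = 0
y2 = I2 OR I4 = 1 OR 0 = 1
y4 = NOT y1 = NOT 0 = 1
y5 = NOT I3 = NOT 0 = 1
y7 = I2 AND I5 = 1 AND 0 = 0
y8 = y4 AND y5 AND I2 = 1 AND 1 AND 1 = 1
y9 = y4 OR I5 = 1 OR 0 = 1
y10 = y2 OR I3 = 1 OR 0 = 1
y13 = y7 OR y8 = 0 OR 1 = 1
y16 = y13 OR y9 OR I3 = 1 OR 1 OR 0 = 1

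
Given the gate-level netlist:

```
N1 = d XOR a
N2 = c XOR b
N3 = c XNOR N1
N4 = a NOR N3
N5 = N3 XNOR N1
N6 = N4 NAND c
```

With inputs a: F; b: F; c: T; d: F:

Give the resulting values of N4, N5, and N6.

N4 = T, N5 = T, N6 = F

N1 = d XOR a = F XOR F = F
N3 = c XNOR N1 = T XNOR F = F
N4 = a NOR N3 = F NOR F = T
N5 = N3 XNOR N1 = F XNOR F = T
N6 = N4 NAND c = T NAND T = F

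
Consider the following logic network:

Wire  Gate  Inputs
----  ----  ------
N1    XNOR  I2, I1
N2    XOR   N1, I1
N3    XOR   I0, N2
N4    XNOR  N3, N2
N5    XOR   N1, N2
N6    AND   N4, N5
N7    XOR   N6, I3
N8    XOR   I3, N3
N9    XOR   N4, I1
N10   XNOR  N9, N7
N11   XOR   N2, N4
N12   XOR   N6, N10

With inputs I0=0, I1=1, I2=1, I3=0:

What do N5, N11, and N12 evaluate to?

N5 = 1  N11 = 1  N12 = 1

N1 = I2 XNOR I1 = 1 XNOR 1 = 1
N2 = N1 XOR I1 = 1 XOR 1 = 0
N3 = I0 XOR N2 = 0 XOR 0 = 0
N4 = N3 XNOR N2 = 0 XNOR 0 = 1
N5 = N1 XOR N2 = 1 XOR 0 = 1
N6 = N4 AND N5 = 1 AND 1 = 1
N7 = N6 XOR I3 = 1 XOR 0 = 1
N9 = N4 XOR I1 = 1 XOR 1 = 0
N10 = N9 XNOR N7 = 0 XNOR 1 = 0
N11 = N2 XOR N4 = 0 XOR 1 = 1
N12 = N6 XOR N10 = 1 XOR 0 = 1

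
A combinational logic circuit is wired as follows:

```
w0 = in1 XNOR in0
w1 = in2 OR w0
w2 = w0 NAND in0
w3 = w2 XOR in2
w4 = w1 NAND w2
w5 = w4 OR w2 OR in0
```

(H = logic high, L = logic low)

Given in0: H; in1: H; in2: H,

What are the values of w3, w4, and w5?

w0 = in1 XNOR in0 = H XNOR H = H
w1 = in2 OR w0 = H OR H = H
w2 = w0 NAND in0 = H NAND H = L
w3 = w2 XOR in2 = L XOR H = H
w4 = w1 NAND w2 = H NAND L = H
w5 = w4 OR w2 OR in0 = H OR L OR H = H

w3 = H  w4 = H  w5 = H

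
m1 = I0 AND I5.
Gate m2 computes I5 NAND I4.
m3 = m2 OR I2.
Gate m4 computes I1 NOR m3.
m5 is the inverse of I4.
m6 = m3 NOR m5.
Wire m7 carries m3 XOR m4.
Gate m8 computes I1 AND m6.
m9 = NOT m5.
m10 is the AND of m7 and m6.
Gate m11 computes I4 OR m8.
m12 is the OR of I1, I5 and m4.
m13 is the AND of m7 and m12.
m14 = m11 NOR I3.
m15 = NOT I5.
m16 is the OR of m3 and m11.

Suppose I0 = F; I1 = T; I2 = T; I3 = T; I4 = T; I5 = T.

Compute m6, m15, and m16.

m2 = I5 NAND I4 = T NAND T = F
m3 = m2 OR I2 = F OR T = T
m5 = NOT I4 = NOT T = F
m6 = m3 NOR m5 = T NOR F = F
m8 = I1 AND m6 = T AND F = F
m11 = I4 OR m8 = T OR F = T
m15 = NOT I5 = NOT T = F
m16 = m3 OR m11 = T OR T = T

m6 = F; m15 = F; m16 = T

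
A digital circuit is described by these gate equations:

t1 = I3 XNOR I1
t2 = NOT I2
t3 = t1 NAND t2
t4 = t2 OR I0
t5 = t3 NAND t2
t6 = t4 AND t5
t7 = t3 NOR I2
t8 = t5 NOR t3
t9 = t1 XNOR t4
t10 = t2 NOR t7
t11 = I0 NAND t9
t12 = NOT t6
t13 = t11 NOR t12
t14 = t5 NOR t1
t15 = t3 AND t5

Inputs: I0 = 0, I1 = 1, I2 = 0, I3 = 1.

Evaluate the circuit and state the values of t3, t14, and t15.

t1 = I3 XNOR I1 = 1 XNOR 1 = 1
t2 = NOT I2 = NOT 0 = 1
t3 = t1 NAND t2 = 1 NAND 1 = 0
t5 = t3 NAND t2 = 0 NAND 1 = 1
t14 = t5 NOR t1 = 1 NOR 1 = 0
t15 = t3 AND t5 = 0 AND 1 = 0

t3 = 0  t14 = 0  t15 = 0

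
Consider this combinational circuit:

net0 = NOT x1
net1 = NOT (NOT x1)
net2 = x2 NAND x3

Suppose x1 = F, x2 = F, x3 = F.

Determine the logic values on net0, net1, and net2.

net0 = NOT F = T
net1 = NOT (NOT F) = F
net2 = F NAND F = T

net0 = T  net1 = F  net2 = T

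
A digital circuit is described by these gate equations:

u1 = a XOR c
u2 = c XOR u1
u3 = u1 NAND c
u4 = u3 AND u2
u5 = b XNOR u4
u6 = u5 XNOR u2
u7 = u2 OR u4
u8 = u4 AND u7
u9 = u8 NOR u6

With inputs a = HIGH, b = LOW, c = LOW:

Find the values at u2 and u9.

u2 = HIGH  u9 = LOW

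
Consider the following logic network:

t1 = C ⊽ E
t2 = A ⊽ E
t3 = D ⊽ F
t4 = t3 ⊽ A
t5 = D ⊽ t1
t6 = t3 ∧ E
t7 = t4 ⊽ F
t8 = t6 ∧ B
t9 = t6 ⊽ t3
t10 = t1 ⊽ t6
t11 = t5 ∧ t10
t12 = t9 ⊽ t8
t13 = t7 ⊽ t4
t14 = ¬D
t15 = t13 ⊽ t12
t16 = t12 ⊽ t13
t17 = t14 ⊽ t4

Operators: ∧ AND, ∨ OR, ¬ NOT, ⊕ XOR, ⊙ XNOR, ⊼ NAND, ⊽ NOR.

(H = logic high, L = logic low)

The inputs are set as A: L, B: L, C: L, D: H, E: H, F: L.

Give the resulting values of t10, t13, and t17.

t10 = H, t13 = L, t17 = L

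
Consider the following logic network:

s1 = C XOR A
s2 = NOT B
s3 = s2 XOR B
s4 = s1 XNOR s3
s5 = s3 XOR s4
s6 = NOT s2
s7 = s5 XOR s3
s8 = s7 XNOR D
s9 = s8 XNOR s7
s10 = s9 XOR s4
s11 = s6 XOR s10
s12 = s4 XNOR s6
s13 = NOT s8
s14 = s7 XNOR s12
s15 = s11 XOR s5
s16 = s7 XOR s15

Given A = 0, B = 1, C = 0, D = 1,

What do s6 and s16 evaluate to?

s1 = C XOR A = 0 XOR 0 = 0
s2 = NOT B = NOT 1 = 0
s3 = s2 XOR B = 0 XOR 1 = 1
s4 = s1 XNOR s3 = 0 XNOR 1 = 0
s5 = s3 XOR s4 = 1 XOR 0 = 1
s6 = NOT s2 = NOT 0 = 1
s7 = s5 XOR s3 = 1 XOR 1 = 0
s8 = s7 XNOR D = 0 XNOR 1 = 0
s9 = s8 XNOR s7 = 0 XNOR 0 = 1
s10 = s9 XOR s4 = 1 XOR 0 = 1
s11 = s6 XOR s10 = 1 XOR 1 = 0
s15 = s11 XOR s5 = 0 XOR 1 = 1
s16 = s7 XOR s15 = 0 XOR 1 = 1

s6 = 1  s16 = 1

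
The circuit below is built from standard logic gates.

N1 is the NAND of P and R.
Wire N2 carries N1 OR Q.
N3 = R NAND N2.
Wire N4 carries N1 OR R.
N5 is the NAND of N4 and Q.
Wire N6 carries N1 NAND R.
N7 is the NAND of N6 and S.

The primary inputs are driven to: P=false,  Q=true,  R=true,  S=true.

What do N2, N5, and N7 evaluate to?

N2 = true; N5 = false; N7 = true

N1 = P NAND R = false NAND true = true
N2 = N1 OR Q = true OR true = true
N4 = N1 OR R = true OR true = true
N5 = N4 NAND Q = true NAND true = false
N6 = N1 NAND R = true NAND true = false
N7 = N6 NAND S = false NAND true = true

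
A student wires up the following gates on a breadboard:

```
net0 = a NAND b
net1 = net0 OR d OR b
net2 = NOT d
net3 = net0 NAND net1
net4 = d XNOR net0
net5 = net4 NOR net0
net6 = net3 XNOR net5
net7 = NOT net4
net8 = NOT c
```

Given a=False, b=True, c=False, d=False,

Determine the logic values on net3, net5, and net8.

net3 = False, net5 = False, net8 = True

net0 = a NAND b = False NAND True = True
net1 = net0 OR d OR b = True OR False OR True = True
net3 = net0 NAND net1 = True NAND True = False
net4 = d XNOR net0 = False XNOR True = False
net5 = net4 NOR net0 = False NOR True = False
net8 = NOT c = NOT False = True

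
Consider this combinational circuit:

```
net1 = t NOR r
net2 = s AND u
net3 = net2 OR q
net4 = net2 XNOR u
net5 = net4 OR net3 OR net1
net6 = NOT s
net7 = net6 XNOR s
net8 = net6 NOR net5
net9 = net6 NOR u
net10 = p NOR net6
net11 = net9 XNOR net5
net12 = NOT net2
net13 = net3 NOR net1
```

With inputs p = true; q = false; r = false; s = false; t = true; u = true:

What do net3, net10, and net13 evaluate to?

net3 = false, net10 = false, net13 = true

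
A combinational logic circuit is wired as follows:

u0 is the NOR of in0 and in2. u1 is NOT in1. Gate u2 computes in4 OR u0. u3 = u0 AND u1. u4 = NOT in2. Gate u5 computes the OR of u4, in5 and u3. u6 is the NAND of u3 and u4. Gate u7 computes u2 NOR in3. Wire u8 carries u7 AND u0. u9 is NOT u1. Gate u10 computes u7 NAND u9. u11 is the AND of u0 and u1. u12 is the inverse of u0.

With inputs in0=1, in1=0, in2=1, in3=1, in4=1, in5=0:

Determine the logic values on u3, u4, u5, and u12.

u0 = in0 NOR in2 = 1 NOR 1 = 0
u1 = NOT in1 = NOT 0 = 1
u3 = u0 AND u1 = 0 AND 1 = 0
u4 = NOT in2 = NOT 1 = 0
u5 = u4 OR in5 OR u3 = 0 OR 0 OR 0 = 0
u12 = NOT u0 = NOT 0 = 1

u3 = 0, u4 = 0, u5 = 0, u12 = 1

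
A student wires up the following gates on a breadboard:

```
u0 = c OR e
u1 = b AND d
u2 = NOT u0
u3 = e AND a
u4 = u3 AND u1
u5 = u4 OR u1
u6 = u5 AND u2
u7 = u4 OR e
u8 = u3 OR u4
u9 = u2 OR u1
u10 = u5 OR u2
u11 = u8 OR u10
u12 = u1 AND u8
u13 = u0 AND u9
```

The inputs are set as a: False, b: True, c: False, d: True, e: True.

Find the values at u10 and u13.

u10 = True  u13 = True

u0 = c OR e = False OR True = True
u1 = b AND d = True AND True = True
u2 = NOT u0 = NOT True = False
u3 = e AND a = True AND False = False
u4 = u3 AND u1 = False AND True = False
u5 = u4 OR u1 = False OR True = True
u9 = u2 OR u1 = False OR True = True
u10 = u5 OR u2 = True OR False = True
u13 = u0 AND u9 = True AND True = True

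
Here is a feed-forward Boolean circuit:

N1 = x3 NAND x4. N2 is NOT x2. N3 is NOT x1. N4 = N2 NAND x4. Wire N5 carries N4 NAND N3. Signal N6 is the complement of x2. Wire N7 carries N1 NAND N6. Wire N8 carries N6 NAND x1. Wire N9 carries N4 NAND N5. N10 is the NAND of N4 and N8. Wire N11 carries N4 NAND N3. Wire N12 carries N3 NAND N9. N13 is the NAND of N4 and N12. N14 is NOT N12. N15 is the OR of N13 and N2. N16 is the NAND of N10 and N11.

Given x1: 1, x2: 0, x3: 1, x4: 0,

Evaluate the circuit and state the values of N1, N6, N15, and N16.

N1 = x3 NAND x4 = 1 NAND 0 = 1
N2 = NOT x2 = NOT 0 = 1
N3 = NOT x1 = NOT 1 = 0
N4 = N2 NAND x4 = 1 NAND 0 = 1
N5 = N4 NAND N3 = 1 NAND 0 = 1
N6 = NOT x2 = NOT 0 = 1
N8 = N6 NAND x1 = 1 NAND 1 = 0
N9 = N4 NAND N5 = 1 NAND 1 = 0
N10 = N4 NAND N8 = 1 NAND 0 = 1
N11 = N4 NAND N3 = 1 NAND 0 = 1
N12 = N3 NAND N9 = 0 NAND 0 = 1
N13 = N4 NAND N12 = 1 NAND 1 = 0
N15 = N13 OR N2 = 0 OR 1 = 1
N16 = N10 NAND N11 = 1 NAND 1 = 0

N1 = 1, N6 = 1, N15 = 1, N16 = 0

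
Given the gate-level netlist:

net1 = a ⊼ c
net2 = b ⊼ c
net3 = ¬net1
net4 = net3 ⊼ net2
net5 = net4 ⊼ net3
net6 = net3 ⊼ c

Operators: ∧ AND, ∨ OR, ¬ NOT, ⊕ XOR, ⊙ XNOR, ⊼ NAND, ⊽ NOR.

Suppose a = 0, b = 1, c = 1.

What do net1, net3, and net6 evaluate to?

net1 = a NAND c = 0 NAND 1 = 1
net3 = NOT net1 = NOT 1 = 0
net6 = net3 NAND c = 0 NAND 1 = 1

net1 = 1  net3 = 0  net6 = 1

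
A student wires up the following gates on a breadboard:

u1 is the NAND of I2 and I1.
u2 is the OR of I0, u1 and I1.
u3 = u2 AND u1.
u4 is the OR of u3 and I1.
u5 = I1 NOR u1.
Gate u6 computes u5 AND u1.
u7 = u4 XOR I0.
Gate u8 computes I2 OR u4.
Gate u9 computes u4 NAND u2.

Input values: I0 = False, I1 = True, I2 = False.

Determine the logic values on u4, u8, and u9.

u1 = I2 NAND I1 = False NAND True = True
u2 = I0 OR u1 OR I1 = False OR True OR True = True
u3 = u2 AND u1 = True AND True = True
u4 = u3 OR I1 = True OR True = True
u8 = I2 OR u4 = False OR True = True
u9 = u4 NAND u2 = True NAND True = False

u4 = True, u8 = True, u9 = False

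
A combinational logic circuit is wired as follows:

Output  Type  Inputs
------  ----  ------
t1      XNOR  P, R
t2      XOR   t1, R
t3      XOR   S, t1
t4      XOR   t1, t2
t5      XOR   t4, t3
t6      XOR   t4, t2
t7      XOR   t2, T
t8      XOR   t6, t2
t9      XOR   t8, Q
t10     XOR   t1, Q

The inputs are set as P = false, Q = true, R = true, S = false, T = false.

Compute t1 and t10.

t1 = false  t10 = true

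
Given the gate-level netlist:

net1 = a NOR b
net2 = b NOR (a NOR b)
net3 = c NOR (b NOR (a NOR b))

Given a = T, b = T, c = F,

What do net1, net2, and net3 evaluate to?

net1 = F  net2 = F  net3 = T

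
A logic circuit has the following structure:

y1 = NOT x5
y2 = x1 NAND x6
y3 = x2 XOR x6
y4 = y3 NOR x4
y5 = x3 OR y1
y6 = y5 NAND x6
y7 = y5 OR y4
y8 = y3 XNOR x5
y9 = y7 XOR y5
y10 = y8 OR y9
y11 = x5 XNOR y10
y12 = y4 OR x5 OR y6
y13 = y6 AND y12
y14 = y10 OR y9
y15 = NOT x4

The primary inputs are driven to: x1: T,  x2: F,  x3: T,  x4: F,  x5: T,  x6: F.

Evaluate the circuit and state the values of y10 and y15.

y10 = F; y15 = T

y1 = NOT x5 = NOT T = F
y3 = x2 XOR x6 = F XOR F = F
y4 = y3 NOR x4 = F NOR F = T
y5 = x3 OR y1 = T OR F = T
y7 = y5 OR y4 = T OR T = T
y8 = y3 XNOR x5 = F XNOR T = F
y9 = y7 XOR y5 = T XOR T = F
y10 = y8 OR y9 = F OR F = F
y15 = NOT x4 = NOT F = T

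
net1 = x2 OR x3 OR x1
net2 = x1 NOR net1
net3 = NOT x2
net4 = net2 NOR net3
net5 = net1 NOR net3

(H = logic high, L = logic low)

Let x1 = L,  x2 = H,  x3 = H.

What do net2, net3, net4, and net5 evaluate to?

net2 = L  net3 = L  net4 = H  net5 = L

net1 = x2 OR x3 OR x1 = H OR H OR L = H
net2 = x1 NOR net1 = L NOR H = L
net3 = NOT x2 = NOT H = L
net4 = net2 NOR net3 = L NOR L = H
net5 = net1 NOR net3 = H NOR L = L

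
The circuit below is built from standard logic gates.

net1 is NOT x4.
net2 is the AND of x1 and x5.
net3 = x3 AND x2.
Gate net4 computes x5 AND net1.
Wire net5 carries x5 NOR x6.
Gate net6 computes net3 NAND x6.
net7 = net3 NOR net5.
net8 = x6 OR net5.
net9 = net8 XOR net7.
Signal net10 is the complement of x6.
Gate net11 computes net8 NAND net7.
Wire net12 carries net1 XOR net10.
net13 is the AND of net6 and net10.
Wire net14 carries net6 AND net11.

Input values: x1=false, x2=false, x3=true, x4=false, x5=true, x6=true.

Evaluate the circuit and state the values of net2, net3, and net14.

net2 = x1 AND x5 = false AND true = false
net3 = x3 AND x2 = true AND false = false
net5 = x5 NOR x6 = true NOR true = false
net6 = net3 NAND x6 = false NAND true = true
net7 = net3 NOR net5 = false NOR false = true
net8 = x6 OR net5 = true OR false = true
net11 = net8 NAND net7 = true NAND true = false
net14 = net6 AND net11 = true AND false = false

net2 = false  net3 = false  net14 = false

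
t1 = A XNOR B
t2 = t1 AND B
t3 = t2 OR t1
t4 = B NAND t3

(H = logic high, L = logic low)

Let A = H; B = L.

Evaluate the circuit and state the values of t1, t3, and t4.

t1 = L  t3 = L  t4 = H

t1 = A XNOR B = H XNOR L = L
t2 = t1 AND B = L AND L = L
t3 = t2 OR t1 = L OR L = L
t4 = B NAND t3 = L NAND L = H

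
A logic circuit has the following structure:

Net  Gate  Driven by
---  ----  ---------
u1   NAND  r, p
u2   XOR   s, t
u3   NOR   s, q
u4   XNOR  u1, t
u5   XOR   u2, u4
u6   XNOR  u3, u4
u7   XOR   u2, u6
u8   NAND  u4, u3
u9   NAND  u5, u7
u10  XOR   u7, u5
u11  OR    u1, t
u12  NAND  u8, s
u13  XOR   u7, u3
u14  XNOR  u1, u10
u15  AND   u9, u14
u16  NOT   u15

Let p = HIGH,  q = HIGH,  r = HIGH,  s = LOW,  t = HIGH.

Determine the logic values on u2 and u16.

u1 = r NAND p = HIGH NAND HIGH = LOW
u2 = s XOR t = LOW XOR HIGH = HIGH
u3 = s NOR q = LOW NOR HIGH = LOW
u4 = u1 XNOR t = LOW XNOR HIGH = LOW
u5 = u2 XOR u4 = HIGH XOR LOW = HIGH
u6 = u3 XNOR u4 = LOW XNOR LOW = HIGH
u7 = u2 XOR u6 = HIGH XOR HIGH = LOW
u9 = u5 NAND u7 = HIGH NAND LOW = HIGH
u10 = u7 XOR u5 = LOW XOR HIGH = HIGH
u14 = u1 XNOR u10 = LOW XNOR HIGH = LOW
u15 = u9 AND u14 = HIGH AND LOW = LOW
u16 = NOT u15 = NOT LOW = HIGH

u2 = HIGH; u16 = HIGH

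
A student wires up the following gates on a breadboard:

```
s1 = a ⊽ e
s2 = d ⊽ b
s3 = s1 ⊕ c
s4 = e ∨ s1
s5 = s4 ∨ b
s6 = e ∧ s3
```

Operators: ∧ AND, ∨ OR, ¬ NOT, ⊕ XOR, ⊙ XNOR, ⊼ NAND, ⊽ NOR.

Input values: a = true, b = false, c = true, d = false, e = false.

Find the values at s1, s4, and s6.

s1 = false; s4 = false; s6 = false

s1 = a NOR e = true NOR false = false
s3 = s1 XOR c = false XOR true = true
s4 = e OR s1 = false OR false = false
s6 = e AND s3 = false AND true = false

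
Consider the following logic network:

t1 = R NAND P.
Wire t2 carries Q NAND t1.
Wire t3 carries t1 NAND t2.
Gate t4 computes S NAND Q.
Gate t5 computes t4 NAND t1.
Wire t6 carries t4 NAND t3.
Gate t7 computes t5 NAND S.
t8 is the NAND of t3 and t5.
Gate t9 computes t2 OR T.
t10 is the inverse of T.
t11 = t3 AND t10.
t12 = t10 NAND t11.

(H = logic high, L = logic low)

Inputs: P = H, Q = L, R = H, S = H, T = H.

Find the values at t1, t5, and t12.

t1 = R NAND P = H NAND H = L
t2 = Q NAND t1 = L NAND L = H
t3 = t1 NAND t2 = L NAND H = H
t4 = S NAND Q = H NAND L = H
t5 = t4 NAND t1 = H NAND L = H
t10 = NOT T = NOT H = L
t11 = t3 AND t10 = H AND L = L
t12 = t10 NAND t11 = L NAND L = H

t1 = L, t5 = H, t12 = H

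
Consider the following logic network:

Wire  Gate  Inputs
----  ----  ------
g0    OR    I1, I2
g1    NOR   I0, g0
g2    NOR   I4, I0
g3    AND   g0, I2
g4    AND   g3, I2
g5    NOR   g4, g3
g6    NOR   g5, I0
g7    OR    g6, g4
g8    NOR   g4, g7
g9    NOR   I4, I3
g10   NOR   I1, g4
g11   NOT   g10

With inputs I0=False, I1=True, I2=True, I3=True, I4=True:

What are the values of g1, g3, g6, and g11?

g0 = I1 OR I2 = True OR True = True
g1 = I0 NOR g0 = False NOR True = False
g3 = g0 AND I2 = True AND True = True
g4 = g3 AND I2 = True AND True = True
g5 = g4 NOR g3 = True NOR True = False
g6 = g5 NOR I0 = False NOR False = True
g10 = I1 NOR g4 = True NOR True = False
g11 = NOT g10 = NOT False = True

g1 = False, g3 = True, g6 = True, g11 = True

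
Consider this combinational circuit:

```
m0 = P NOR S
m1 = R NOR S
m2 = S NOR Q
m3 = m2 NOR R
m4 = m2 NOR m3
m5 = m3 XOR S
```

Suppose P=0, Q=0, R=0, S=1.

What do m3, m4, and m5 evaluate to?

m3 = 1, m4 = 0, m5 = 0

m2 = S NOR Q = 1 NOR 0 = 0
m3 = m2 NOR R = 0 NOR 0 = 1
m4 = m2 NOR m3 = 0 NOR 1 = 0
m5 = m3 XOR S = 1 XOR 1 = 0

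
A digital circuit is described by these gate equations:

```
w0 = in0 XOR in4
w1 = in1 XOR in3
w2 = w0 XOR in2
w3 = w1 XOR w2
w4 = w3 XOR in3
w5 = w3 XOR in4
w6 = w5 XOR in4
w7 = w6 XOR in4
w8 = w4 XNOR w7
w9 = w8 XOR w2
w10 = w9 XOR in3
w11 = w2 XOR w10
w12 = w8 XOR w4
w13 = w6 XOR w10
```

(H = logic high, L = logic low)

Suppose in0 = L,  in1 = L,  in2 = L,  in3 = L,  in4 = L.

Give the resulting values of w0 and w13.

w0 = L; w13 = H

w0 = in0 XOR in4 = L XOR L = L
w1 = in1 XOR in3 = L XOR L = L
w2 = w0 XOR in2 = L XOR L = L
w3 = w1 XOR w2 = L XOR L = L
w4 = w3 XOR in3 = L XOR L = L
w5 = w3 XOR in4 = L XOR L = L
w6 = w5 XOR in4 = L XOR L = L
w7 = w6 XOR in4 = L XOR L = L
w8 = w4 XNOR w7 = L XNOR L = H
w9 = w8 XOR w2 = H XOR L = H
w10 = w9 XOR in3 = H XOR L = H
w13 = w6 XOR w10 = L XOR H = H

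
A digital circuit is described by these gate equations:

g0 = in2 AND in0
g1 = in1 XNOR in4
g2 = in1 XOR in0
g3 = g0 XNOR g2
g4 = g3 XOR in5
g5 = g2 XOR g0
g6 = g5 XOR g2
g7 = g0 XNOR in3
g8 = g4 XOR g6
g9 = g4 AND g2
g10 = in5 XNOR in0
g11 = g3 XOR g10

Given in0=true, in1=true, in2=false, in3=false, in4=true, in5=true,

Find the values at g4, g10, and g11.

g4 = false, g10 = true, g11 = false

g0 = in2 AND in0 = false AND true = false
g2 = in1 XOR in0 = true XOR true = false
g3 = g0 XNOR g2 = false XNOR false = true
g4 = g3 XOR in5 = true XOR true = false
g10 = in5 XNOR in0 = true XNOR true = true
g11 = g3 XOR g10 = true XOR true = false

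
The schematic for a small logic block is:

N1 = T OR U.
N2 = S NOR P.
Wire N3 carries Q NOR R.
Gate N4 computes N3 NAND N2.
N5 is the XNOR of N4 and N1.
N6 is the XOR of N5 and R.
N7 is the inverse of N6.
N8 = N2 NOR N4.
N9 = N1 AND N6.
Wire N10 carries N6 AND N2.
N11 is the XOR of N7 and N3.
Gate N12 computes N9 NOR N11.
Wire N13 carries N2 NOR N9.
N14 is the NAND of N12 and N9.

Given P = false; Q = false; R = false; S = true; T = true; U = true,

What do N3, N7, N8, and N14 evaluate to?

N1 = T OR U = true OR true = true
N2 = S NOR P = true NOR false = false
N3 = Q NOR R = false NOR false = true
N4 = N3 NAND N2 = true NAND false = true
N5 = N4 XNOR N1 = true XNOR true = true
N6 = N5 XOR R = true XOR false = true
N7 = NOT N6 = NOT true = false
N8 = N2 NOR N4 = false NOR true = false
N9 = N1 AND N6 = true AND true = true
N11 = N7 XOR N3 = false XOR true = true
N12 = N9 NOR N11 = true NOR true = false
N14 = N12 NAND N9 = false NAND true = true

N3 = true, N7 = false, N8 = false, N14 = true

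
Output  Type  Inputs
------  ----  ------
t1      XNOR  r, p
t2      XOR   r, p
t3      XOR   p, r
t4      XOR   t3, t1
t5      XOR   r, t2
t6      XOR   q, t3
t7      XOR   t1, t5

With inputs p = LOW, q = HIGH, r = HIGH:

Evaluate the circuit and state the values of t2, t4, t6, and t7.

t2 = HIGH  t4 = HIGH  t6 = LOW  t7 = LOW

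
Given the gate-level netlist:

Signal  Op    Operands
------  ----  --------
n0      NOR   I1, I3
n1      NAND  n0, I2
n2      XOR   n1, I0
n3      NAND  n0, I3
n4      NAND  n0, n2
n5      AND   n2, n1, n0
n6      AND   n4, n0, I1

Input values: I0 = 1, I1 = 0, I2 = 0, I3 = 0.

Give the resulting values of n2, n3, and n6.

n0 = I1 NOR I3 = 0 NOR 0 = 1
n1 = n0 NAND I2 = 1 NAND 0 = 1
n2 = n1 XOR I0 = 1 XOR 1 = 0
n3 = n0 NAND I3 = 1 NAND 0 = 1
n4 = n0 NAND n2 = 1 NAND 0 = 1
n6 = n4 AND n0 AND I1 = 1 AND 1 AND 0 = 0

n2 = 0; n3 = 1; n6 = 0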